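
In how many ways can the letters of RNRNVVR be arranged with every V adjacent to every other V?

60

Treat the 2 copies of V as a single block. The multiset to arrange is then {VV, N, N, R, R, R}, 6 items in all.
That gives (6)!/(3!·2!) = 60 arrangements.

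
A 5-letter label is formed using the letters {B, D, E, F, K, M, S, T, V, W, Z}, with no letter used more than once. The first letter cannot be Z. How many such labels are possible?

50400

The first letter has 11−1 = 10 choices (anything except Z).
The remaining 4 letters are filled from the other 10 symbols without repetition: 10 × 9 × 8 × 7 = 5040.
Total: 10 × 5040 = 50400.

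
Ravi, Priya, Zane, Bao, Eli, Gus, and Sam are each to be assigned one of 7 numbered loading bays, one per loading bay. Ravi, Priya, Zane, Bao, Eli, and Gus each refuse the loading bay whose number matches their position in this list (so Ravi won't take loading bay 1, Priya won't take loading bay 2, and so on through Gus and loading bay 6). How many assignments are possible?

Let Aᵢ (for 1 ≤ i ≤ 6) be the placements that put person i in their forbidden loading bay. Any j of these fix j positions, leaving (7−j)! ways to fill the rest, and there are C(6,j) ways to pick which j.
By inclusion–exclusion, the number of valid placements is Σ_{j=0}^{6} (−1)^j C(6,j)·(7−j)!.
Computing: 5040 − 4320 + 1800 − 480 + 90 − 12 + 1 = 2119.

2119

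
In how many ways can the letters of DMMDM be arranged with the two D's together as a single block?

4

Treat the 2 copies of D as a single block. The multiset to arrange is then {DD, M, M, M}, 4 items in all.
That gives (4)!/(3!) = 4 arrangements.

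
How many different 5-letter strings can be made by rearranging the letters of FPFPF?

10

FPFPF has 5 letters with F appearing 3 times and P appearing twice.
So there are 5! / (3!·2!) = 10 distinguishable arrangements.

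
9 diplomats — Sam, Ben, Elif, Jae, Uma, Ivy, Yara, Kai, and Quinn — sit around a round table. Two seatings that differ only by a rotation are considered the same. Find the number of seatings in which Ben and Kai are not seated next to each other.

Without the restriction there are (8)! = 40320 seatings.
Seatings with Ben beside Kai: treat them as a block with 2 internal orders, giving 2 × (7)! = 10080.
Subtracting, 40320 − 10080 = 30240.

30240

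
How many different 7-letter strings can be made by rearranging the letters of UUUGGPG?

Letter multiplicities in UUUGGPG: G×3, P×1, U×3.
So there are 7! / (3!·3!) = 140 distinguishable arrangements.

140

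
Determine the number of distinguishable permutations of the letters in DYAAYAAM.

840

Letter multiplicities in DYAAYAAM: A×4, D×1, M×1, Y×2.
Dividing 8! = 40320 by 4!·2! = 48 for the repeated letters gives 840.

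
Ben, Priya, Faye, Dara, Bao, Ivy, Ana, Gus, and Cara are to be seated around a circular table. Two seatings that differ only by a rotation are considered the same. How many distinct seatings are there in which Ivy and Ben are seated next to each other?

10080

Glue Ivy and Ben into a block (2 internal orders). Seating 8 units around a circle gives (7)! arrangements.
So 2 × (7)! = 2 × 5040 = 10080.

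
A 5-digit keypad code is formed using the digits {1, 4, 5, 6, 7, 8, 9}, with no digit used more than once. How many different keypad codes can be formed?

2520

This is a permutation of 5 out of 7: P(7,5) = 7!/2!.
7 × 6 × 5 × 4 × 3 = 2520.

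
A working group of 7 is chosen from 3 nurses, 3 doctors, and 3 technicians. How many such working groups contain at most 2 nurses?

21

Split by how many nurses are chosen (0 through 2).
Sum: C(3,0)·C(6,7) + C(3,1)·C(6,6) + C(3,2)·C(6,5) = 0 + 3 + 18 = 21.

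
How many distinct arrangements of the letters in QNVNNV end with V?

With the last slot taken by V, it remains to arrange the other 5 letters (QNNNV).
Those 5 letters have N appearing 3 times, giving (5)!/(3!) = 20.

20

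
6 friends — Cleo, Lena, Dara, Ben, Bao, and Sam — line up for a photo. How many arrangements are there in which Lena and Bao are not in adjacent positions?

480

There are 6! = 720 arrangements in all. If Lena and Bao are adjacent, merging them into one block gives 2·(5)! = 240 arrangements.
Complementary counting: 720 − 240 = 480.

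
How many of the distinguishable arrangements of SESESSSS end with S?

21

Fix S in the last position and arrange the remaining 7 letters.
Those 7 letters have E appearing twice and S appearing 5 times, giving (7)!/(5!·2!) = 21.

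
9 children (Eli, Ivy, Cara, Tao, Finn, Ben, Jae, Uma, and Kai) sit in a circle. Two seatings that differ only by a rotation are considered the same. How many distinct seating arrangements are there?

40320

Fix one person's seat to break rotational symmetry; the remaining 8 people can be arranged in (8)! = 40320 ways.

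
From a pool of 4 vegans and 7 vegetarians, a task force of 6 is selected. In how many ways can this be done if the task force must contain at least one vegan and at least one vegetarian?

Total 6-person selections from all 11: C(11,6) = 462.
Selections missing a whole group: no vegans → C(7,6) = 7; no vegetarians → C(4,6) = 0.
Both groups omitted at once is impossible, so 462 − 7 = 455.

455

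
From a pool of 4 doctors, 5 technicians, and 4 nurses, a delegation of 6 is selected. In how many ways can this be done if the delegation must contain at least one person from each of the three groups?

Unrestricted: C(13,6) = 1716 ways to pick any 6 of the 13.
Selections missing a whole group: no doctors → C(9,6) = 84; no technicians → C(8,6) = 28; no nurses → C(9,6) = 84.
Add back selections omitting two groups (i.e. drawn from a single group): C(4,6) + C(5,6) + C(4,6) = 0.
By inclusion–exclusion: 1716 − 196 + 0 = 1520.

1520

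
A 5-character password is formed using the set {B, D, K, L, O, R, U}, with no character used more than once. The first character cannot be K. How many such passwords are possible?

2160

The first character has 7−1 = 6 choices (anything except K).
The remaining 4 characters are filled from the other 6 symbols without repetition: 6 × 5 × 4 × 3 = 360.
Total: 6 × 360 = 2160.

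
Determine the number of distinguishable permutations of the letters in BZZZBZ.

15

BZZZBZ has 6 letters with B appearing twice and Z appearing 4 times.
Dividing 6! = 720 by 4!·2! = 48 for the repeated letters gives 15.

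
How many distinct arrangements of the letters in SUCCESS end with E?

60

Fix E in the last position and arrange the remaining 6 letters.
Those 6 letters have C appearing twice and S appearing 3 times, giving (6)!/(3!·2!) = 60.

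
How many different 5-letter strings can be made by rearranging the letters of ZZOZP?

20

Letter multiplicities in ZZOZP: O×1, P×1, Z×3.
The number of distinct arrangements is 5!/(3!) = 120/6 = 20.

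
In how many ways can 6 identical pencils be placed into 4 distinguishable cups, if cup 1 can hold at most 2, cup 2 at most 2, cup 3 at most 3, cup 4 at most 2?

Ignoring the caps, the number of non-negative solutions to x_1+…+x_4 = 6 is C(9,3) = 84.
Subtract solutions that violate a single cap (substitute x_i' = x_i − (cap_i+1)): x_1 ≥ 3 gives C(6,3) = 20; x_2 ≥ 3 gives C(6,3) = 20; x_3 ≥ 4 gives C(5,3) = 10; x_4 ≥ 3 gives C(6,3) = 20. Together 70.
Add back pairs where two caps are both exceeded: 1 + 0 + 1 + 0 + 1 + 0 = 3.
By inclusion–exclusion the count is 84 − 70 + 3 = 17.

17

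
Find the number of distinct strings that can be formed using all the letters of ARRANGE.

1260

Letter multiplicities in ARRANGE: A×2, E×1, G×1, N×1, R×2.
So there are 7! / (2!·2!) = 1260 distinguishable arrangements.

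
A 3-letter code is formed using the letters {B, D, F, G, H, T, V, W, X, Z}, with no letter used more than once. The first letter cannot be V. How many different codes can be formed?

648

The first letter has 10−1 = 9 choices (anything except V).
The remaining 2 letters are filled from the other 9 symbols without repetition: 9 × 8 = 72.
Total: 9 × 72 = 648.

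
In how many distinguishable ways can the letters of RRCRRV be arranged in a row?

30

Letter multiplicities in RRCRRV: C×1, R×4, V×1.
The number of distinct arrangements is 6!/(4!) = 720/24 = 30.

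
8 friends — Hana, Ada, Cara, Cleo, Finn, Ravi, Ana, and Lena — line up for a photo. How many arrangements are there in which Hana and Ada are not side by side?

30240

Of the 8! = 40320 arrangements, those with Hana and Ada adjacent number 2 × 7! = 10080 (treat the pair as a block with 2 internal orders).
So 40320 − 10080 = 30240 arrangements keep them apart.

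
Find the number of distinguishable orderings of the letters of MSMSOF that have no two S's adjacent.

120

There are 6!/(2!·2!) = 180 arrangements of MSMSOF in total.
Arrangements with the S's together: treat SS as one letter, giving (5)!/(2!) = 60.
Hence 180 − 60 = 120.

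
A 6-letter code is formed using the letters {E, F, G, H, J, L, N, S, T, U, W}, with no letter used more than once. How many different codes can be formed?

332640

This is a permutation of 6 out of 11: P(11,6) = 11!/5!.
That product is 11 × 10 × 9 × 8 × 7 × 6 = 332640.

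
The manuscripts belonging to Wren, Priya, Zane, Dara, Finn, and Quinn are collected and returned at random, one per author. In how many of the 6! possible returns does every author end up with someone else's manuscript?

265

This is the derangement count D_6: permutations of 6 items with no fixed point.
By inclusion–exclusion this is Σ_{j=0}^{6} (−1)^j C(6,j)·(6−j)!.
Computing: 720 − 720 + 360 − 120 + 30 − 6 + 1 = 265.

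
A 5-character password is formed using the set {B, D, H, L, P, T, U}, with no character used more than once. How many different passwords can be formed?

2520

Choose and order 5 of the 7 symbols: the first character has 7 options, the next 6, and so on down to 3.
That product is 7 × 6 × 5 × 4 × 3 = 2520.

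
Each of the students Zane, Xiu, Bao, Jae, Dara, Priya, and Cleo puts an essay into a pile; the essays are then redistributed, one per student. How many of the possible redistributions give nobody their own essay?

1854

Count assignments avoiding every fixed point. For any j of the 7 students fixed to their own essay, the other 7−j can be arranged in (7−j)! ways.
By inclusion–exclusion this is Σ_{j=0}^{7} (−1)^j C(7,j)·(7−j)!.
Computing: 5040 − 5040 + 2520 − 840 + 210 − 42 + 7 − 1 = 1854.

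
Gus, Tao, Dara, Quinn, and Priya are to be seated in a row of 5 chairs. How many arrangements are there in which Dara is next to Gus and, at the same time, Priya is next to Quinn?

Treat {Dara,Gus} as one block (2 orders) and {Priya,Quinn} as another (2 orders).
That leaves 3 units to arrange: 2 × 2 × 3! = 4 × 6 = 24.

24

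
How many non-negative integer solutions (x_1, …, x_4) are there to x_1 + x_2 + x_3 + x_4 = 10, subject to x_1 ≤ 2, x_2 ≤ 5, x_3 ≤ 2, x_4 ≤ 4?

By stars and bars, unrestricted non-negative solutions to x_1+…+x_4 = 10 number C(10+3,3) = 286.
Subtract solutions that violate a single cap (substitute x_i' = x_i − (cap_i+1)): x_1 ≥ 3 gives C(10,3) = 120; x_2 ≥ 6 gives C(7,3) = 35; x_3 ≥ 3 gives C(10,3) = 120; x_4 ≥ 5 gives C(8,3) = 56. Together 331.
Add back pairs where two caps are both exceeded: 4 + 35 + 10 + 4 + 0 + 10 = 63.
By inclusion–exclusion the count is 286 − 331 + 63 = 18.

18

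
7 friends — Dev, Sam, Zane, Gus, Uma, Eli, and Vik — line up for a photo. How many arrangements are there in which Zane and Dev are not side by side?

3600

Of the 7! = 5040 arrangements, those with Zane and Dev adjacent number 2 × 6! = 1440 (treat the pair as a block with 2 internal orders).
Complementary counting: 5040 − 1440 = 3600.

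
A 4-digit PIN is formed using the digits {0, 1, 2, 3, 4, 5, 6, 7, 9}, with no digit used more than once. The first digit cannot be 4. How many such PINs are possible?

2688

The first digit has 9−1 = 8 choices (anything except 4).
The remaining 3 digits are filled from the other 8 symbols without repetition: 8 × 7 × 6 = 336.
Total: 8 × 336 = 2688.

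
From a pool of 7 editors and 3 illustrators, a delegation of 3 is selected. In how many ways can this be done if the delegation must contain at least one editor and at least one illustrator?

With no constraint there are C(10,3) = 120 possible selections.
Subtract selections that omit an entire group: no editors → C(3,3) = 1; no illustrators → C(7,3) = 35.
Both groups omitted at once is impossible, so 120 − 36 = 84.

84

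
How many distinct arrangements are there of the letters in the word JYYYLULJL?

5040

The 9 letters of JYYYLULJL have repeats: J appearing twice, L appearing 3 times, and Y appearing 3 times.
Dividing 9! = 362880 by 3!·3!·2! = 72 for the repeated letters gives 5040.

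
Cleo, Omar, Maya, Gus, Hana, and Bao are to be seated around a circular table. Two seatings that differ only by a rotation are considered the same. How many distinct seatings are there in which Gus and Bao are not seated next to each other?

72

All circular seatings of 6 people number (5)! = 120.
Seatings with Gus beside Bao: treat them as a block with 2 internal orders, giving 2 × (4)! = 48.
Subtracting, 120 − 48 = 72.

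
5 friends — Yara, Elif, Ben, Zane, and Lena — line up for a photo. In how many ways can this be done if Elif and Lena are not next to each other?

72

Of the 5! = 120 arrangements, those with Elif and Lena adjacent number 2 × 4! = 48 (treat the pair as a block with 2 internal orders).
Complementary counting: 120 − 48 = 72.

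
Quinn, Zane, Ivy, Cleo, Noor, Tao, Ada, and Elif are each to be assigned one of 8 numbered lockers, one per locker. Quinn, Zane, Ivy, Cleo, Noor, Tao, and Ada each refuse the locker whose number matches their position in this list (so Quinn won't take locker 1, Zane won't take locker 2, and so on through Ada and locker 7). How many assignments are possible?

Let Aᵢ (for 1 ≤ i ≤ 7) be the placements that put person i in their forbidden locker. Any j of these fix j positions, leaving (8−j)! ways to fill the rest, and there are C(7,j) ways to pick which j.
By inclusion–exclusion, the number of valid placements is Σ_{j=0}^{7} (−1)^j C(7,j)·(8−j)!.
Computing: 40320 − 35280 + 15120 − 4200 + 840 − 126 + 14 − 1 = 16687.

16687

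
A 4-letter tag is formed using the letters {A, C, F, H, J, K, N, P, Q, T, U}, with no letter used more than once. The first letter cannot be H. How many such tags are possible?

The first letter has 11−1 = 10 choices (anything except H).
The remaining 3 letters are filled from the other 10 symbols without repetition: 10 × 9 × 8 = 720.
Total: 10 × 720 = 7200.

7200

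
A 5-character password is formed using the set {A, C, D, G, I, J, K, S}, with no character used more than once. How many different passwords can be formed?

With no repetition, fill the 5 characters in order: 8 choices, then 7, down to 4.
That product is 8 × 7 × 6 × 5 × 4 = 6720.

6720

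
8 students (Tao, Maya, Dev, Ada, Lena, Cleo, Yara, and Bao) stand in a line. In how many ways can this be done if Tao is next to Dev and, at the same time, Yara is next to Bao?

2880

Treat {Tao,Dev} as one block (2 orders) and {Yara,Bao} as another (2 orders).
That leaves 6 units to arrange: 2 × 2 × 6! = 4 × 720 = 2880.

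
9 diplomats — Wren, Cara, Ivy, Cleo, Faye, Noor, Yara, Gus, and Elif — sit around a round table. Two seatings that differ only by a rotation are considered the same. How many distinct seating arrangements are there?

Around a circle, 9 distinct people have 9!/9 = (8)! = 40320 rotationally distinct seatings.

40320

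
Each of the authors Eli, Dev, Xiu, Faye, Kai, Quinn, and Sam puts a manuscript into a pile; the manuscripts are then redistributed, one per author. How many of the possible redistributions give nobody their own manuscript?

Let Aᵢ be the assignments in which author i gets their own manuscript. We want the size of the complement of A₁∪…∪A_7.
By inclusion–exclusion this is Σ_{j=0}^{7} (−1)^j C(7,j)·(7−j)!.
Computing: 5040 − 5040 + 2520 − 840 + 210 − 42 + 7 − 1 = 1854.

1854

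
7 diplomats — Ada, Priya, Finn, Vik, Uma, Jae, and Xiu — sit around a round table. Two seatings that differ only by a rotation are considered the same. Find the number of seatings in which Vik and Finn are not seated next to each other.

480

Without the restriction there are (6)! = 720 seatings.
Seatings with Vik beside Finn: treat them as a block with 2 internal orders, giving 2 × (5)! = 240.
Subtracting, 720 − 240 = 480.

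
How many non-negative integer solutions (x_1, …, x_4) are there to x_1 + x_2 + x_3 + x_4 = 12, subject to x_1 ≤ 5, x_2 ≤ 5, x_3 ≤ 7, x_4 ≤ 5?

By stars and bars, unrestricted non-negative solutions to x_1+…+x_4 = 12 number C(12+3,3) = 455.
Subtract solutions that violate a single cap (substitute x_i' = x_i − (cap_i+1)): x_1 ≥ 6 gives C(9,3) = 84; x_2 ≥ 6 gives C(9,3) = 84; x_3 ≥ 8 gives C(7,3) = 35; x_4 ≥ 6 gives C(9,3) = 84. Together 287.
Add back pairs where two caps are both exceeded: 1 + 0 + 1 + 0 + 1 + 0 = 3.
By inclusion–exclusion the count is 455 − 287 + 3 = 171.

171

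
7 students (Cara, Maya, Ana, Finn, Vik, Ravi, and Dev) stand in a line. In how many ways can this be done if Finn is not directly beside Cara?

Of the 7! = 5040 arrangements, those with Finn and Cara adjacent number 2 × 6! = 1440 (treat the pair as a block with 2 internal orders).
So 5040 − 1440 = 3600 arrangements keep them apart.

3600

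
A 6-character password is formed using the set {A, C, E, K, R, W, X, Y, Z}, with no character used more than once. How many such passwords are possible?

With no repetition, fill the 6 characters in order: 9 choices, then 8, down to 4.
That product is 9 × 8 × 7 × 6 × 5 × 4 = 60480.

60480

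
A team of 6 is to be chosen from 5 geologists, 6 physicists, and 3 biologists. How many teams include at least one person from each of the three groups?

2430

With no constraint there are C(14,6) = 3003 possible selections.
Subtract selections that omit an entire group: no geologists → C(9,6) = 84; no physicists → C(8,6) = 28; no biologists → C(11,6) = 462.
Add back selections omitting two groups (i.e. drawn from a single group): C(5,6) + C(6,6) + C(3,6) = 1.
By inclusion–exclusion: 3003 − 574 + 1 = 2430.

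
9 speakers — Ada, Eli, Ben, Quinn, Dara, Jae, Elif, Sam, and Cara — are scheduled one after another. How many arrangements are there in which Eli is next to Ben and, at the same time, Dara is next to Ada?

20160

Treat {Eli,Ben} as one block (2 orders) and {Dara,Ada} as another (2 orders).
That leaves 7 units to arrange: 2 × 2 × 7! = 4 × 5040 = 20160.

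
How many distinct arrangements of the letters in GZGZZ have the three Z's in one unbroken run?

Treat the 3 copies of Z as a single block. The multiset to arrange is then {ZZZ, G, G}, 3 items in all.
That gives (3)!/(2!) = 3 arrangements.

3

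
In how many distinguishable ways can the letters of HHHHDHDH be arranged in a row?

28

Letter multiplicities in HHHHDHDH: D×2, H×6.
The number of distinct arrangements is 8!/(6!·2!) = 40320/1440 = 28.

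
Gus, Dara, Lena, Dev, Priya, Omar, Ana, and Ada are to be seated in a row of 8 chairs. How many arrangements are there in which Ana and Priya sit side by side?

10080

Glue Ana and Priya into one block (2 internal orders), leaving 7 units to arrange in a row.
That gives 2 × 7! = 2 × 5040 = 10080.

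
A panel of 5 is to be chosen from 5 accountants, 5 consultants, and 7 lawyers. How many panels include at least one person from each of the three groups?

With no constraint there are C(17,5) = 6188 possible selections.
Subtract selections that omit an entire group: no accountants → C(12,5) = 792; no consultants → C(12,5) = 792; no lawyers → C(10,5) = 252.
Add back selections omitting two groups (i.e. drawn from a single group): C(5,5) + C(5,5) + C(7,5) = 23.
By inclusion–exclusion: 6188 − 1836 + 23 = 4375.

4375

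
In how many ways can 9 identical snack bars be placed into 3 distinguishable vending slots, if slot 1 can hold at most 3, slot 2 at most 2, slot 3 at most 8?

Without the upper bounds there are C(11,2) = 55 ways to split 9 among 3 vending slots.
Subtract solutions that violate a single cap (substitute x_i' = x_i − (cap_i+1)): x_1 ≥ 4 gives C(7,2) = 21; x_2 ≥ 3 gives C(8,2) = 28; x_3 ≥ 9 gives C(2,2) = 1. Together 50.
Add back pairs where two caps are both exceeded: 6 + 0 + 0 = 6.
By inclusion–exclusion the count is 55 − 50 + 6 = 11.

11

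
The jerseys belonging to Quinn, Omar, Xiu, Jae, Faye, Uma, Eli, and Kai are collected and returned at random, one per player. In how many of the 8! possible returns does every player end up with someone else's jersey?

14833

Count assignments avoiding every fixed point. For any j of the 8 players fixed to their old jersey, the other 8−j can be arranged in (8−j)! ways.
By inclusion–exclusion this is Σ_{j=0}^{8} (−1)^j C(8,j)·(8−j)!.
Computing: 40320 − 40320 + 20160 − 6720 + 1680 − 336 + 56 − 8 + 1 = 14833.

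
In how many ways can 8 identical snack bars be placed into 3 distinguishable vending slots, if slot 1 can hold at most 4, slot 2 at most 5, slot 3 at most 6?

Without the upper bounds there are C(10,2) = 45 ways to split 8 among 3 vending slots.
Subtract solutions that violate a single cap (substitute x_i' = x_i − (cap_i+1)): x_1 ≥ 5 gives C(5,2) = 10; x_2 ≥ 6 gives C(4,2) = 6; x_3 ≥ 7 gives C(3,2) = 3. Together 19.
No two caps can be exceeded simultaneously, so the pair terms are all 0.
By inclusion–exclusion the count is 45 − 19 + 0 = 26.

26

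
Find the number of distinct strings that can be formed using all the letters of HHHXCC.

60

HHHXCC has 6 letters with C appearing twice and H appearing 3 times.
So there are 6! / (3!·2!) = 60 distinguishable arrangements.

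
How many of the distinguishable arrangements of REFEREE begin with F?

15

With the first slot taken by F, it remains to arrange the other 6 letters (REEREE).
Those 6 letters have E appearing 4 times and R appearing twice, giving (6)!/(4!·2!) = 15.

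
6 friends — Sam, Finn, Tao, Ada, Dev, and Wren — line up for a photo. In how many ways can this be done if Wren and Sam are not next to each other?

There are 6! = 720 arrangements in all. If Wren and Sam are adjacent, merging them into one block gives 2·(5)! = 240 arrangements.
So 720 − 240 = 480 arrangements keep them apart.

480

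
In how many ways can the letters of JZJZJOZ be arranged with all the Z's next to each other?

20

Treat the 3 copies of Z as a single block. The multiset to arrange is then {ZZZ, J, J, J, O}, 5 items in all.
That gives (5)!/(3!) = 20 arrangements.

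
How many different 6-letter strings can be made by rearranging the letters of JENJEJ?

The 6 letters of JENJEJ have repeats: E appearing twice and J appearing 3 times.
So there are 6! / (3!·2!) = 60 distinguishable arrangements.

60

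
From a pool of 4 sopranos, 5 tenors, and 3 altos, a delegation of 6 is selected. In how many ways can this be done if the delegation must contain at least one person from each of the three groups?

805

Unrestricted: C(12,6) = 924 ways to pick any 6 of the 12.
Subtract selections that omit an entire group: no sopranos → C(8,6) = 28; no tenors → C(7,6) = 7; no altos → C(9,6) = 84.
Add back selections omitting two groups (i.e. drawn from a single group): C(4,6) + C(5,6) + C(3,6) = 0.
By inclusion–exclusion: 924 − 119 + 0 = 805.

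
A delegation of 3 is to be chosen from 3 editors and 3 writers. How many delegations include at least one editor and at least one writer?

18

Total 3-person selections from all 6: C(6,3) = 20.
Selections missing a whole group: no editors → C(3,3) = 1; no writers → C(3,3) = 1.
Both groups omitted at once is impossible, so 20 − 2 = 18.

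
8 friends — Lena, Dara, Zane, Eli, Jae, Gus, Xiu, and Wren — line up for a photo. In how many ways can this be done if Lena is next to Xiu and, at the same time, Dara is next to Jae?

Treat {Lena,Xiu} as one block (2 orders) and {Dara,Jae} as another (2 orders).
That leaves 6 units to arrange: 2 × 2 × 6! = 4 × 720 = 2880.

2880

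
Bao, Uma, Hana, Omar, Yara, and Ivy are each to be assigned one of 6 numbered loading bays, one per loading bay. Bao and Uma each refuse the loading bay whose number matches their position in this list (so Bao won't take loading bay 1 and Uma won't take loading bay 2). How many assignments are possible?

504

Let Aᵢ (for i ∈ {1, 2}) be the placements that put person i in their forbidden loading bay. Any j of these fix j positions, leaving (6−j)! ways to fill the rest, and there are C(2,j) ways to pick which j.
By inclusion–exclusion, the number of valid placements is Σ_{j=0}^{2} (−1)^j C(2,j)·(6−j)!.
Computing: 720 − 240 + 24 = 504.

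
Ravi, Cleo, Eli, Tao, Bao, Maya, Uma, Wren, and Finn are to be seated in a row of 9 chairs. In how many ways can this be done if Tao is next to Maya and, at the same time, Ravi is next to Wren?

Treat {Tao,Maya} as one block (2 orders) and {Ravi,Wren} as another (2 orders).
That leaves 7 units to arrange: 2 × 2 × 7! = 4 × 5040 = 20160.

20160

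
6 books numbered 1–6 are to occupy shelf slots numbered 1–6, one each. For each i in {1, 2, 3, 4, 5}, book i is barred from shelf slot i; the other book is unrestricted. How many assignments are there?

309

Let Aᵢ (for 1 ≤ i ≤ 5) be the placements that put book i in its forbidden shelf slot. Any j of these fix j positions, leaving (6−j)! ways to fill the rest, and there are C(5,j) ways to pick which j.
By inclusion–exclusion, the number of valid placements is Σ_{j=0}^{5} (−1)^j C(5,j)·(6−j)!.
Computing: 720 − 600 + 240 − 60 + 10 − 1 = 309.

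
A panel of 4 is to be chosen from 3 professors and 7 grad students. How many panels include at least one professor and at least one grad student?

175

Unrestricted: C(10,4) = 210 ways to pick any 4 of the 10.
Subtract selections that omit an entire group: no professors → C(7,4) = 35; no grad students → C(3,4) = 0.
Both groups omitted at once is impossible, so 210 − 35 = 175.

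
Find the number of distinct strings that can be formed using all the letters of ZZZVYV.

Letter multiplicities in ZZZVYV: V×2, Y×1, Z×3.
The number of distinct arrangements is 6!/(3!·2!) = 720/12 = 60.

60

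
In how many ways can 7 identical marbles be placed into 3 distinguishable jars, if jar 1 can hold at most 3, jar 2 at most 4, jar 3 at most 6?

Ignoring the caps, the number of non-negative solutions to x_1+…+x_3 = 7 is C(9,2) = 36.
Subtract solutions that violate a single cap (substitute x_i' = x_i − (cap_i+1)): x_1 ≥ 4 gives C(5,2) = 10; x_2 ≥ 5 gives C(4,2) = 6; x_3 ≥ 7 gives C(2,2) = 1. Together 17.
No two caps can be exceeded simultaneously, so the pair terms are all 0.
By inclusion–exclusion the count is 36 − 17 + 0 = 19.

19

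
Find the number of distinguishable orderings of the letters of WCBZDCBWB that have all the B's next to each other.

1260

Treat the 3 copies of B as a single block. The multiset to arrange is then {BBB, C, C, D, W, W, Z}, 7 items in all.
That gives (7)!/(2!·2!) = 1260 arrangements.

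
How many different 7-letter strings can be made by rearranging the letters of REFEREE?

105

The 7 letters of REFEREE have repeats: E appearing 4 times and R appearing twice.
Dividing 7! = 5040 by 4!·2! = 48 for the repeated letters gives 105.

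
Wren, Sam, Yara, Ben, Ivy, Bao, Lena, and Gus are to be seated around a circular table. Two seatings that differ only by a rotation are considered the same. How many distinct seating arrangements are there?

Around a circle, 8 distinct people have 8!/8 = (7)! = 5040 rotationally distinct seatings.

5040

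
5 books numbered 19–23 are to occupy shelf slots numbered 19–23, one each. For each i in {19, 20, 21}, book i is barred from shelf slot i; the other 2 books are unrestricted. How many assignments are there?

Let Aᵢ (for i ∈ {19, 20, 21}) be the placements that put book i in its forbidden shelf slot. Any j of these fix j positions, leaving (5−j)! ways to fill the rest, and there are C(3,j) ways to pick which j.
By inclusion–exclusion, the number of valid placements is Σ_{j=0}^{3} (−1)^j C(3,j)·(5−j)!.
Computing: 120 − 72 + 18 − 2 = 64.

64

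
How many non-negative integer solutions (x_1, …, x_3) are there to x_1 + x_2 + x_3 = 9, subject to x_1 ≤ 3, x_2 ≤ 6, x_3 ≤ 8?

27

Without the upper bounds there are C(11,2) = 55 ways to split 9 among 3 variables.
Subtract solutions that violate a single cap (substitute x_i' = x_i − (cap_i+1)): x_1 ≥ 4 gives C(7,2) = 21; x_2 ≥ 7 gives C(4,2) = 6; x_3 ≥ 9 gives C(2,2) = 1. Together 28.
No two caps can be exceeded simultaneously, so the pair terms are all 0.
By inclusion–exclusion the count is 55 − 28 + 0 = 27.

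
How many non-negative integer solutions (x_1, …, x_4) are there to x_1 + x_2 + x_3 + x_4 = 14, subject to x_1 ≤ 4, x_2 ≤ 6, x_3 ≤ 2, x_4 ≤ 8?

60

Without the upper bounds there are C(17,3) = 680 ways to split 14 among 4 variables.
Subtract solutions that violate a single cap (substitute x_i' = x_i − (cap_i+1)): x_1 ≥ 5 gives C(12,3) = 220; x_2 ≥ 7 gives C(10,3) = 120; x_3 ≥ 3 gives C(14,3) = 364; x_4 ≥ 9 gives C(8,3) = 56. Together 760.
Add back pairs where two caps are both exceeded: 10 + 84 + 1 + 35 + 0 + 10 = 140.
By inclusion–exclusion the count is 680 − 760 + 140 = 60.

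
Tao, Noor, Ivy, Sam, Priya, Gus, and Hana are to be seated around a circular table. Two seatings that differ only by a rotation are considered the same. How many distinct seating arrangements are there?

Around a circle, 7 distinct people have 7!/7 = (6)! = 720 rotationally distinct seatings.

720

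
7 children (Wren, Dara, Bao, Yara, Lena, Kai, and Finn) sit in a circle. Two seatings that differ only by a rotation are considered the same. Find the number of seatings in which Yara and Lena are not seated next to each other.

480

Without the restriction there are (6)! = 720 seatings.
Seatings with Yara beside Lena: treat them as a block with 2 internal orders, giving 2 × (5)! = 240.
Subtracting, 720 − 240 = 480.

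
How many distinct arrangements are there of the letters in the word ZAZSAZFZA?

2520

ZAZSAZFZA has 9 letters with A appearing 3 times and Z appearing 4 times.
The number of distinct arrangements is 9!/(4!·3!) = 362880/144 = 2520.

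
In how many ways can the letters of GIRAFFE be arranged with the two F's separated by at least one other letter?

1800

There are 7!/(2!) = 2520 arrangements of GIRAFFE in total.
Arrangements with the F's together: treat FF as one letter, giving (6)! = 720.
Hence 2520 − 720 = 1800.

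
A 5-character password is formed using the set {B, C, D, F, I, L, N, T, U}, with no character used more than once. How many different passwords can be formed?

Choose and order 5 of the 9 symbols: the first character has 9 options, the next 8, and so on down to 5.
9 × 8 × 7 × 6 × 5 = 15120.

15120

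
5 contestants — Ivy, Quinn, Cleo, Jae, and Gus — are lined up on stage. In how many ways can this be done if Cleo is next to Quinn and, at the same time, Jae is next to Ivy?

Treat {Cleo,Quinn} as one block (2 orders) and {Jae,Ivy} as another (2 orders).
That leaves 3 units to arrange: 2 × 2 × 3! = 4 × 6 = 24.

24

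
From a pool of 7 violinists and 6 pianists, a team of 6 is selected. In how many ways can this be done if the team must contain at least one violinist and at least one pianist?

1708

Unrestricted: C(13,6) = 1716 ways to pick any 6 of the 13.
Subtract selections that omit an entire group: no violinists → C(6,6) = 1; no pianists → C(7,6) = 7.
Both groups omitted at once is impossible, so 1716 − 8 = 1708.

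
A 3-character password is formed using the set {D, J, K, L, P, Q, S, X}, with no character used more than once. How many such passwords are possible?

336

With no repetition, fill the 3 characters in order: 8 choices, then 7, down to 6.
8 × 7 × 6 = 336.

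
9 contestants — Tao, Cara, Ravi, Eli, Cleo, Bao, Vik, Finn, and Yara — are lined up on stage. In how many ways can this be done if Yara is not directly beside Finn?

There are 9! = 362880 arrangements in all. If Yara and Finn are adjacent, merging them into one block gives 2·(8)! = 80640 arrangements.
Complementary counting: 362880 − 80640 = 282240.

282240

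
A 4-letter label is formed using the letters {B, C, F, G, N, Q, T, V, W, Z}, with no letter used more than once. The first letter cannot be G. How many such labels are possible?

4536

The first letter has 10−1 = 9 choices (anything except G).
The remaining 3 letters are filled from the other 9 symbols without repetition: 9 × 8 × 7 = 504.
Total: 9 × 504 = 4536.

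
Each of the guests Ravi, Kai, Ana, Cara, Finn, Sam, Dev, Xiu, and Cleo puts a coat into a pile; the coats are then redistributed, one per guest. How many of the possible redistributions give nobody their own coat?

133496

Let Aᵢ be the assignments in which guest i gets their own coat. We want the size of the complement of A₁∪…∪A_9.
By inclusion–exclusion this is Σ_{j=0}^{9} (−1)^j C(9,j)·(9−j)!.
Computing: 362880 − 362880 + 181440 − 60480 + 15120 − 3024 + 504 − 72 + 9 − 1 = 133496.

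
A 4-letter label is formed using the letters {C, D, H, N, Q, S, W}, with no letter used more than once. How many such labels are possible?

840

Choose and order 4 of the 7 symbols: the first letter has 7 options, the next 6, then 5, 4.
7 × 6 × 5 × 4 = 840.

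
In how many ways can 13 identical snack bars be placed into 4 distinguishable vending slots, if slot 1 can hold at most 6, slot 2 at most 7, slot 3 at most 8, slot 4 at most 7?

329

By stars and bars, unrestricted non-negative solutions to x_1+…+x_4 = 13 number C(13+3,3) = 560.
Subtract solutions that violate a single cap (substitute x_i' = x_i − (cap_i+1)): x_1 ≥ 7 gives C(9,3) = 84; x_2 ≥ 8 gives C(8,3) = 56; x_3 ≥ 9 gives C(7,3) = 35; x_4 ≥ 8 gives C(8,3) = 56. Together 231.
No two caps can be exceeded simultaneously, so the pair terms are all 0.
By inclusion–exclusion the count is 560 − 231 + 0 = 329.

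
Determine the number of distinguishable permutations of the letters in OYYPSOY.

420

OYYPSOY has 7 letters with O appearing twice and Y appearing 3 times.
Dividing 7! = 5040 by 3!·2! = 12 for the repeated letters gives 420.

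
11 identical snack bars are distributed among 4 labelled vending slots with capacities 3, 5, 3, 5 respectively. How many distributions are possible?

48

Without the upper bounds there are C(14,3) = 364 ways to split 11 among 4 vending slots.
Subtract solutions that violate a single cap (substitute x_i' = x_i − (cap_i+1)): x_1 ≥ 4 gives C(10,3) = 120; x_2 ≥ 6 gives C(8,3) = 56; x_3 ≥ 4 gives C(10,3) = 120; x_4 ≥ 6 gives C(8,3) = 56. Together 352.
Add back pairs where two caps are both exceeded: 4 + 20 + 4 + 4 + 0 + 4 = 36.
By inclusion–exclusion the count is 364 − 352 + 36 = 48.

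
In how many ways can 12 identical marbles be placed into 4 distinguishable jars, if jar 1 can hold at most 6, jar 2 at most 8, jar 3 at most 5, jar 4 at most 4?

Without the upper bounds there are C(15,3) = 455 ways to split 12 among 4 jars.
Subtract solutions that violate a single cap (substitute x_i' = x_i − (cap_i+1)): x_1 ≥ 7 gives C(8,3) = 56; x_2 ≥ 9 gives C(6,3) = 20; x_3 ≥ 6 gives C(9,3) = 84; x_4 ≥ 5 gives C(10,3) = 120. Together 280.
Add back pairs where two caps are both exceeded: 0 + 0 + 1 + 0 + 0 + 4 = 5.
By inclusion–exclusion the count is 455 − 280 + 5 = 180.

180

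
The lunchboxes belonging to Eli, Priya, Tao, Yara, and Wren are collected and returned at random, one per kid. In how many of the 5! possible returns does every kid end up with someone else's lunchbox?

44

Let Aᵢ be the assignments in which kid i gets their own lunchbox. We want the size of the complement of A₁∪…∪A_5.
By inclusion–exclusion this is Σ_{j=0}^{5} (−1)^j C(5,j)·(5−j)!.
Computing: 120 − 120 + 60 − 20 + 5 − 1 = 44.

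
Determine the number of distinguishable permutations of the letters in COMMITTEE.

COMMITTEE has 9 letters with E appearing twice, M appearing twice, and T appearing twice.
The number of distinct arrangements is 9!/(2!·2!·2!) = 362880/8 = 45360.

45360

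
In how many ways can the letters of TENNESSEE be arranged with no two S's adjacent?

2940

Total arrangements of TENNESSEE: 9!/(4!·2!·2!) = 3780.
Arrangements with the S's together: treat SS as one letter, giving (8)!/(4!·2!) = 840.
Hence 3780 − 840 = 2940.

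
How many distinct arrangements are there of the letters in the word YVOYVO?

YVOYVO has 6 letters with O appearing twice, V appearing twice, and Y appearing twice.
So there are 6! / (2!·2!·2!) = 90 distinguishable arrangements.

90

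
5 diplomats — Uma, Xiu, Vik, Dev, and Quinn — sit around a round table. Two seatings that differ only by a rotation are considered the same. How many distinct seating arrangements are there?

24

Fix one person's seat to break rotational symmetry; the remaining 4 people can be arranged in (4)! = 24 ways.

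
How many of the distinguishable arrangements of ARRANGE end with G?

180

With the last slot taken by G, it remains to arrange the other 6 letters (ARRANE).
Those 6 letters have A appearing twice and R appearing twice, giving (6)!/(2!·2!) = 180.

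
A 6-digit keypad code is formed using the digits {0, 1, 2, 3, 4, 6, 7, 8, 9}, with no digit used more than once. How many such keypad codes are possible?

With no repetition, fill the 6 digits in order: 9 choices, then 8, down to 4.
That product is 9 × 8 × 7 × 6 × 5 × 4 = 60480.

60480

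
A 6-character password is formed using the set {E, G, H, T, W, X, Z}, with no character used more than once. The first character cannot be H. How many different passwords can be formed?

The first character has 7−1 = 6 choices (anything except H).
The remaining 5 characters are filled from the other 6 symbols without repetition: 6 × 5 × 4 × 3 × 2 = 720.
Total: 6 × 720 = 4320.

4320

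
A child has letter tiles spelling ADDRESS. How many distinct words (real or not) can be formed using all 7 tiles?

1260

Letter multiplicities in ADDRESS: A×1, D×2, E×1, R×1, S×2.
The number of distinct arrangements is 7!/(2!·2!) = 5040/4 = 1260.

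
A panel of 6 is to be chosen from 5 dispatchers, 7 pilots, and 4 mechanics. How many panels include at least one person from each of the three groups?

Unrestricted: C(16,6) = 8008 ways to pick any 6 of the 16.
Selections missing a whole group: no dispatchers → C(11,6) = 462; no pilots → C(9,6) = 84; no mechanics → C(12,6) = 924.
Add back selections omitting two groups (i.e. drawn from a single group): C(5,6) + C(7,6) + C(4,6) = 7.
By inclusion–exclusion: 8008 − 1470 + 7 = 6545.

6545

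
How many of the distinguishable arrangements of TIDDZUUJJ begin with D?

10080

With the first slot taken by D, it remains to arrange the other 8 letters (TIDZUUJJ).
Those 8 letters have J appearing twice and U appearing twice, giving (8)!/(2!·2!) = 10080.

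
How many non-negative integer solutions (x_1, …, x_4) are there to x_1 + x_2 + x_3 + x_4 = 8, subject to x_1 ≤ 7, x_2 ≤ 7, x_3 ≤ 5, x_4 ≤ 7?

152

By stars and bars, unrestricted non-negative solutions to x_1+…+x_4 = 8 number C(8+3,3) = 165.
Subtract solutions that violate a single cap (substitute x_i' = x_i − (cap_i+1)): x_1 ≥ 8 gives C(3,3) = 1; x_2 ≥ 8 gives C(3,3) = 1; x_3 ≥ 6 gives C(5,3) = 10; x_4 ≥ 8 gives C(3,3) = 1. Together 13.
No two caps can be exceeded simultaneously, so the pair terms are all 0.
By inclusion–exclusion the count is 165 − 13 + 0 = 152.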